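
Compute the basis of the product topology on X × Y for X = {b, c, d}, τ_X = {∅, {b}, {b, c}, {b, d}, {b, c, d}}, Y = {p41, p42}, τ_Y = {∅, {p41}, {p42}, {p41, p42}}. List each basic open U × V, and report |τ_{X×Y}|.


Basis B = {∅ × ∅, {b} × {p41}, {b} × {p42}, {b} × {p41, p42}, {b, c} × {p41}, {b, d} × {p41}, {b, c} × {p42}, {b, d} × {p42}, {b, c, d} × {p41}, {b, c, d} × {p42}, {b, c} × {p41, p42}, {b, d} × {p41, p42}, {b, c, d} × {p41, p42}}; |τ_{X×Y}| = 25.

Enumerate products U × V with U ∈ τ_X, V ∈ τ_Y (deduplicated):
  ∅ × ∅ = {} (∅)
  {b} × {p41} = {(b,p41)}
  {b} × {p42} = {(b,p42)}
  {b} × {p41, p42} = {(b,p41), (b,p42)}
  {b, c} × {p41} = {(b,p41), (c,p41)}
  {b, d} × {p41} = {(b,p41), (d,p41)}
  {b, c} × {p42} = {(b,p42), (c,p42)}
  {b, d} × {p42} = {(b,p42), (d,p42)}
  {b, c, d} × {p41} = {(b,p41), (c,p41), (d,p41)}
  {b, c, d} × {p42} = {(b,p42), (c,p42), (d,p42)}
  {b, c} × {p41, p42} = {(b,p41), (b,p42), (c,p41), (c,p42)}
  {b, d} × {p41, p42} = {(b,p41), (b,p42), (d,p41), (d,p42)}
  {b, c, d} × {p41, p42} = {(b,p41), (b,p42), (c,p41), (c,p42), (d,p41), (d,p42)}
These 13 distinct sets form the basis B.
Close under arbitrary unions to get τ_{X×Y}; counting gives |τ_{X×Y}| = 25.


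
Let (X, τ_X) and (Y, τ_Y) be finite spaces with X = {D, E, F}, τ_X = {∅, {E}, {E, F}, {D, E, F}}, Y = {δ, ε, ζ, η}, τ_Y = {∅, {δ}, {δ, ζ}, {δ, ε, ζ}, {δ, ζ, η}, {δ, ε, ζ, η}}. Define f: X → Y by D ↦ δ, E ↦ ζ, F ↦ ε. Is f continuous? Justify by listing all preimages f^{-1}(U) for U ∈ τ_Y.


f is NOT continuous.

Compute f^{-1}(U) for each U ∈ τ_Y:
  U = ∅: f^{-1}(U) = ∅ ∈ τ_X ✓.
  U = {δ}: f^{-1}(U) = {D} ∉ τ_X ✗.
  U = {δ, ζ}: f^{-1}(U) = {D, E} ∉ τ_X ✗.
  U = {δ, ε, ζ}: f^{-1}(U) = {D, E, F} ∈ τ_X ✓.
  U = {δ, ζ, η}: f^{-1}(U) = {D, E} ∉ τ_X ✗.
  U = {δ, ε, ζ, η}: f^{-1}(U) = {D, E, F} ∈ τ_X ✓.
Found U = {δ} with f^{-1}(U) = {D} not in τ_X. Therefore f is NOT continuous.


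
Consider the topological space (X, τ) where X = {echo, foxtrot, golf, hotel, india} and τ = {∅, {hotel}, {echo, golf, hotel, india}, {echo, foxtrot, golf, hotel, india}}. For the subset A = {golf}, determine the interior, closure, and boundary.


int(A) = ∅, cl(A) = {echo, foxtrot, golf, india}, ∂A = {echo, foxtrot, golf, india}.

Closed sets in (X, τ) are complements of opens:
  closed(X, τ) = {∅, {foxtrot}, {echo, foxtrot, golf, india}, {echo, foxtrot, golf, hotel, india}}.
int(A) = ⋃ {U ∈ τ : U ⊆ A}. Opens contained in A: ∅.
Taking the union of these: int(A) = ∅.
cl(A) = ⋂ {C closed : A ⊆ C}. Closed sets containing A: {echo, foxtrot, golf, india}, {echo, foxtrot, golf, hotel, india}.
Intersecting these: cl(A) = {echo, foxtrot, golf, india}.
∂A = cl(A) ∖ int(A) = {echo, foxtrot, golf, india} ∖ ∅ = {echo, foxtrot, golf, india}.


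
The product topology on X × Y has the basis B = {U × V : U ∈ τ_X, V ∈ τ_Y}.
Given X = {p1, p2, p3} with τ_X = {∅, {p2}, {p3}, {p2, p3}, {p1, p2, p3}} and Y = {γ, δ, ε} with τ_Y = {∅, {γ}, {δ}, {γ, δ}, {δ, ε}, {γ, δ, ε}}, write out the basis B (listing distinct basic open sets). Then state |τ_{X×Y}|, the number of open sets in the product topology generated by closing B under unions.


Basis B = {∅ × ∅, {p2} × {γ}, {p2} × {δ}, {p3} × {γ}, {p3} × {δ}, {p2} × {γ, δ}, {p2, p3} × {γ}, {p2} × {δ, ε}, {p2, p3} × {δ}, {p3} × {γ, δ}, {p3} × {δ, ε}, {p1, p2, p3} × {γ}, {p1, p2, p3} × {δ}, {p2} × {γ, δ, ε}, {p3} × {γ, δ, ε}, {p2, p3} × {γ, δ}, {p2, p3} × {δ, ε}, {p1, p2, p3} × {γ, δ}, {p1, p2, p3} × {δ, ε}, {p2, p3} × {γ, δ, ε}, {p1, p2, p3} × {γ, δ, ε}}; |τ_{X×Y}| = 70.

Enumerate products U × V with U ∈ τ_X, V ∈ τ_Y (deduplicated):
  ∅ × ∅ = {} (∅)
  {p2} × {γ} = {(p2,γ)}
  {p2} × {δ} = {(p2,δ)}
  {p3} × {γ} = {(p3,γ)}
  {p3} × {δ} = {(p3,δ)}
  {p2} × {γ, δ} = {(p2,γ), (p2,δ)}
  {p2, p3} × {γ} = {(p2,γ), (p3,γ)}
  {p2} × {δ, ε} = {(p2,δ), (p2,ε)}
  {p2, p3} × {δ} = {(p2,δ), (p3,δ)}
  {p3} × {γ, δ} = {(p3,γ), (p3,δ)}
  {p3} × {δ, ε} = {(p3,δ), (p3,ε)}
  {p1, p2, p3} × {γ} = {(p1,γ), (p2,γ), (p3,γ)}
  {p1, p2, p3} × {δ} = {(p1,δ), (p2,δ), (p3,δ)}
  {p2} × {γ, δ, ε} = {(p2,γ), (p2,δ), (p2,ε)}
  {p3} × {γ, δ, ε} = {(p3,γ), (p3,δ), (p3,ε)}
  {p2, p3} × {γ, δ} = {(p2,γ), (p2,δ), (p3,γ), (p3,δ)}
  {p2, p3} × {δ, ε} = {(p2,δ), (p2,ε), (p3,δ), (p3,ε)}
  {p1, p2, p3} × {γ, δ} = {(p1,γ), (p1,δ), (p2,γ), (p2,δ), (p3,γ), (p3,δ)}
  {p1, p2, p3} × {δ, ε} = {(p1,δ), (p1,ε), (p2,δ), (p2,ε), (p3,δ), (p3,ε)}
  {p2, p3} × {γ, δ, ε} = {(p2,γ), (p2,δ), (p2,ε), (p3,γ), (p3,δ), (p3,ε)}
  {p1, p2, p3} × {γ, δ, ε} = {(p1,γ), (p1,δ), (p1,ε), (p2,γ), (p2,δ), (p2,ε), (p3,γ), (p3,δ), (p3,ε)}
These 21 distinct sets form the basis B.
Close under arbitrary unions to get τ_{X×Y}; counting gives |τ_{X×Y}| = 70.


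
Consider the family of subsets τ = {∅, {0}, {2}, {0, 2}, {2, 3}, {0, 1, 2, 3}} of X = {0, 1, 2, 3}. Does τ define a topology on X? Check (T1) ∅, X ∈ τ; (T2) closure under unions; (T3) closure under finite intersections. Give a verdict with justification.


τ is NOT a topology on X.

Axiom (T1): ∅ ∈ τ? Yes; X ∈ τ? Yes.
Axiom (T2/T3): check pairwise unions and intersections of members of τ.
Counterexample for (T2): {0} ∪ {2, 3} = {0, 2, 3} ∉ τ. Therefore τ is NOT a topology.


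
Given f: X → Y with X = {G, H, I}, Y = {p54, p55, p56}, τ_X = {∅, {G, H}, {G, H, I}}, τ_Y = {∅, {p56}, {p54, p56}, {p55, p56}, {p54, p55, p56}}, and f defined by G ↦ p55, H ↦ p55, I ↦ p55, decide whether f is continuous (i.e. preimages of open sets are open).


f IS continuous.

Compute f^{-1}(U) for each U ∈ τ_Y:
  U = ∅: f^{-1}(U) = ∅ ∈ τ_X ✓.
  U = {p56}: f^{-1}(U) = ∅ ∈ τ_X ✓.
  U = {p54, p56}: f^{-1}(U) = ∅ ∈ τ_X ✓.
  U = {p55, p56}: f^{-1}(U) = {G, H, I} ∈ τ_X ✓.
  U = {p54, p55, p56}: f^{-1}(U) = {G, H, I} ∈ τ_X ✓.
Every preimage lies in τ_X, so f IS continuous.


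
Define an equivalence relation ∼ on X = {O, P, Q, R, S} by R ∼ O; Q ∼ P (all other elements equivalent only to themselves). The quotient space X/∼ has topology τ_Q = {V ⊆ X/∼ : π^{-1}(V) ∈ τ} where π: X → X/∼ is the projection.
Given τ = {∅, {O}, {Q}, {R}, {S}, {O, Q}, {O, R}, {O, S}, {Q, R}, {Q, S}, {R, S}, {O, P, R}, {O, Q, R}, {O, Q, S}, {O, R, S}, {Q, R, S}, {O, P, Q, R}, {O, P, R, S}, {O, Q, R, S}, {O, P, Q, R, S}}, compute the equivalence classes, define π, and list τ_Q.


X/∼ = {[O=R], [P=Q], [S]}; |τ_Q| = 6.

Equivalence classes: [O=R], [P=Q], [S].
Quotient map π: X → X/∼ sends O ↦ [O=R], P ↦ [P=Q], Q ↦ [P=Q], R ↦ [O=R], S ↦ [S].
For each subset V ⊆ X/∼, compute π^{-1}(V) ⊆ X and check whether π^{-1}(V) ∈ τ. V is open in τ_Q iff π^{-1}(V) ∈ τ.
  V = {}: π^{-1}(V) = ∅ ∈ τ ✓.
  V = {[O=R]}: π^{-1}(V) = {O, R} ∈ τ ✓.
  V = {[P=Q]}: π^{-1}(V) = {P, Q} ∉ τ ✗.
  V = {[O=R], [P=Q]}: π^{-1}(V) = {O, P, Q, R} ∈ τ ✓.
  V = {[S]}: π^{-1}(V) = {S} ∈ τ ✓.
  V = {[O=R], [S]}: π^{-1}(V) = {O, R, S} ∈ τ ✓.
  V = {[P=Q], [S]}: π^{-1}(V) = {P, Q, S} ∉ τ ✗.
  V = {[O=R], [P=Q], [S]}: π^{-1}(V) = {O, P, Q, R, S} ∈ τ ✓.
Open sets in the quotient: τ_Q = {{}, {[O=R]}, {[O=R], [P=Q]}, {[S]}, {[O=R], [S]}, {[O=R], [P=Q], [S]}} (6 elements).


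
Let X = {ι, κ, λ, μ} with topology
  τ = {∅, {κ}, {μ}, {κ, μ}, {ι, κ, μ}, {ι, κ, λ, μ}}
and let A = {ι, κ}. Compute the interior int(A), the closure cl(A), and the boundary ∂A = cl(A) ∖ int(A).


int(A) = {κ}, cl(A) = {ι, κ, λ}, ∂A = {ι, λ}.

Closed sets in (X, τ) are complements of opens:
  closed(X, τ) = {∅, {λ}, {ι, λ}, {ι, κ, λ}, {ι, λ, μ}, {ι, κ, λ, μ}}.
int(A) = ⋃ {U ∈ τ : U ⊆ A}. Opens contained in A: ∅, {κ}.
Taking the union of these: int(A) = {κ}.
cl(A) = ⋂ {C closed : A ⊆ C}. Closed sets containing A: {ι, κ, λ}, {ι, κ, λ, μ}.
Intersecting these: cl(A) = {ι, κ, λ}.
∂A = cl(A) ∖ int(A) = {ι, κ, λ} ∖ {κ} = {ι, λ}.


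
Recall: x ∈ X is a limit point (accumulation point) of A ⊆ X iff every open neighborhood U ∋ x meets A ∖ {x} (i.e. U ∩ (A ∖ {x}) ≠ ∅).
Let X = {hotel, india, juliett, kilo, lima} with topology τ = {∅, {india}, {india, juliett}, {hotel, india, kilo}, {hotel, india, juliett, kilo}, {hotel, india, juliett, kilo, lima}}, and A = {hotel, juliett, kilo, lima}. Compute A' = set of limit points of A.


A' = {hotel, kilo, lima}

For each x ∈ X, list the open sets U ∈ τ with x ∈ U, then check whether U ∩ (A ∖ {x}) ≠ ∅ for every such U.
  x = hotel: opens ∋ x are {hotel, india, kilo}, {hotel, india, juliett, kilo}, {hotel, india, juliett, kilo, lima}; each meets A ∖ {hotel}, so x IS a limit point.
  x = india: open {india} ∋ x has {india} ∩ (A ∖ {india}) = ∅, so x is NOT a limit point.
  x = juliett: open {india, juliett} ∋ x has {india, juliett} ∩ (A ∖ {juliett}) = ∅, so x is NOT a limit point.
  x = kilo: opens ∋ x are {hotel, india, kilo}, {hotel, india, juliett, kilo}, {hotel, india, juliett, kilo, lima}; each meets A ∖ {kilo}, so x IS a limit point.
  x = lima: opens ∋ x are {hotel, india, juliett, kilo, lima}; each meets A ∖ {lima}, so x IS a limit point.
Collecting: A' = {hotel, kilo, lima}.


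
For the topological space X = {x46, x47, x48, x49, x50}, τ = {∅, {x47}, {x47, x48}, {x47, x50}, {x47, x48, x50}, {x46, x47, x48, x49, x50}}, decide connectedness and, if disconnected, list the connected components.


(X, τ) is connected.

Find clopen sets (U ∈ τ with X ∖ U ∈ τ):
  U = ∅, X ∖ U = {x46, x47, x48, x49, x50} — both open, so U is clopen.
  U = {x46, x47, x48, x49, x50}, X ∖ U = ∅ — both open, so U is clopen.
Only trivial clopens (∅ and X) exist, so (X, τ) is connected.
Compute connected components by grouping points that agree on all clopens:
  component: {x46, x47, x48, x49, x50}


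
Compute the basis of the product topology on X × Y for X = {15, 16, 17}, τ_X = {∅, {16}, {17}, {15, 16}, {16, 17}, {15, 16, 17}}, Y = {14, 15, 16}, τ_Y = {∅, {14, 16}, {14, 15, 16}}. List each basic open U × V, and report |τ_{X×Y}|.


Basis B = {∅ × ∅, {16} × {14, 16}, {17} × {14, 16}, {16} × {14, 15, 16}, {17} × {14, 15, 16}, {15, 16} × {14, 16}, {16, 17} × {14, 16}, {15, 16} × {14, 15, 16}, {15, 16, 17} × {14, 16}, {16, 17} × {14, 15, 16}, {15, 16, 17} × {14, 15, 16}}; |τ_{X×Y}| = 18.

Enumerate products U × V with U ∈ τ_X, V ∈ τ_Y (deduplicated):
  ∅ × ∅ = {} (∅)
  {16} × {14, 16} = {(16,14), (16,16)}
  {17} × {14, 16} = {(17,14), (17,16)}
  {16} × {14, 15, 16} = {(16,14), (16,15), (16,16)}
  {17} × {14, 15, 16} = {(17,14), (17,15), (17,16)}
  {15, 16} × {14, 16} = {(15,14), (15,16), (16,14), (16,16)}
  {16, 17} × {14, 16} = {(16,14), (16,16), (17,14), (17,16)}
  {15, 16} × {14, 15, 16} = {(15,14), (15,15), (15,16), (16,14), (16,15), (16,16)}
  {15, 16, 17} × {14, 16} = {(15,14), (15,16), (16,14), (16,16), (17,14), (17,16)}
  {16, 17} × {14, 15, 16} = {(16,14), (16,15), (16,16), (17,14), (17,15), (17,16)}
  {15, 16, 17} × {14, 15, 16} = {(15,14), (15,15), (15,16), (16,14), (16,15), (16,16), (17,14), (17,15), (17,16)}
These 11 distinct sets form the basis B.
Close under arbitrary unions to get τ_{X×Y}; counting gives |τ_{X×Y}| = 18.


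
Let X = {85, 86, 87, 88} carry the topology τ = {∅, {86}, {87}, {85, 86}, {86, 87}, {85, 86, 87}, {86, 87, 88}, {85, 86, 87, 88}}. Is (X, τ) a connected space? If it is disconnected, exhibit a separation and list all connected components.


(X, τ) is connected.

Find clopen sets (U ∈ τ with X ∖ U ∈ τ):
  U = ∅, X ∖ U = {85, 86, 87, 88} — both open, so U is clopen.
  U = {85, 86, 87, 88}, X ∖ U = ∅ — both open, so U is clopen.
Only trivial clopens (∅ and X) exist, so (X, τ) is connected.
Compute connected components by grouping points that agree on all clopens:
  component: {85, 86, 87, 88}


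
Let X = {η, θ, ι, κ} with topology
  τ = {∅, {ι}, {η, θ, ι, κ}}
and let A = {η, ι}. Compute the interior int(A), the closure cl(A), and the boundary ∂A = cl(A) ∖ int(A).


int(A) = {ι}, cl(A) = {η, θ, ι, κ}, ∂A = {η, θ, κ}.

Closed sets in (X, τ) are complements of opens:
  closed(X, τ) = {∅, {η, θ, κ}, {η, θ, ι, κ}}.
int(A) = ⋃ {U ∈ τ : U ⊆ A}. Opens contained in A: ∅, {ι}.
Taking the union of these: int(A) = {ι}.
cl(A) = ⋂ {C closed : A ⊆ C}. Closed sets containing A: {η, θ, ι, κ}.
Intersecting these: cl(A) = {η, θ, ι, κ}.
∂A = cl(A) ∖ int(A) = {η, θ, ι, κ} ∖ {ι} = {η, θ, κ}.


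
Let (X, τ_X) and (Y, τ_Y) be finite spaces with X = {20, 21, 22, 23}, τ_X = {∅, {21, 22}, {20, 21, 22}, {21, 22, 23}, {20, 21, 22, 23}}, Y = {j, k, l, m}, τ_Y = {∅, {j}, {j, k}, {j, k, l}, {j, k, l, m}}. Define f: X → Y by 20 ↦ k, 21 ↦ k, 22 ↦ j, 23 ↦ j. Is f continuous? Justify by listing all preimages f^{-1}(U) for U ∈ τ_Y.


f is NOT continuous.

Compute f^{-1}(U) for each U ∈ τ_Y:
  U = ∅: f^{-1}(U) = ∅ ∈ τ_X ✓.
  U = {j}: f^{-1}(U) = {22, 23} ∉ τ_X ✗.
  U = {j, k}: f^{-1}(U) = {20, 21, 22, 23} ∈ τ_X ✓.
  U = {j, k, l}: f^{-1}(U) = {20, 21, 22, 23} ∈ τ_X ✓.
  U = {j, k, l, m}: f^{-1}(U) = {20, 21, 22, 23} ∈ τ_X ✓.
Found U = {j} with f^{-1}(U) = {22, 23} not in τ_X. Therefore f is NOT continuous.


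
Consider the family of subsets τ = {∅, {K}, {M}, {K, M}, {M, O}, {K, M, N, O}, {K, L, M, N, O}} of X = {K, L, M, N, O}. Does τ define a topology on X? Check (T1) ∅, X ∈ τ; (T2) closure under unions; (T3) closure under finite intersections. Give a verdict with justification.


τ is NOT a topology on X.

Axiom (T1): ∅ ∈ τ? Yes; X ∈ τ? Yes.
Axiom (T2/T3): check pairwise unions and intersections of members of τ.
Counterexample for (T2): {K} ∪ {M, O} = {K, M, O} ∉ τ. Therefore τ is NOT a topology.


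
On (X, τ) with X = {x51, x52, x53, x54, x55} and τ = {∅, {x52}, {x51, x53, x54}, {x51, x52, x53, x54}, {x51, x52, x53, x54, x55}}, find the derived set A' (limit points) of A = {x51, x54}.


A' = {x51, x53, x54, x55}

For each x ∈ X, list the open sets U ∈ τ with x ∈ U, then check whether U ∩ (A ∖ {x}) ≠ ∅ for every such U.
  x = x51: opens ∋ x are {x51, x53, x54}, {x51, x52, x53, x54}, {x51, x52, x53, x54, x55}; each meets A ∖ {x51}, so x IS a limit point.
  x = x52: open {x52} ∋ x has {x52} ∩ (A ∖ {x52}) = ∅, so x is NOT a limit point.
  x = x53: opens ∋ x are {x51, x53, x54}, {x51, x52, x53, x54}, {x51, x52, x53, x54, x55}; each meets A ∖ {x53}, so x IS a limit point.
  x = x54: opens ∋ x are {x51, x53, x54}, {x51, x52, x53, x54}, {x51, x52, x53, x54, x55}; each meets A ∖ {x54}, so x IS a limit point.
  x = x55: opens ∋ x are {x51, x52, x53, x54, x55}; each meets A ∖ {x55}, so x IS a limit point.
Collecting: A' = {x51, x53, x54, x55}.


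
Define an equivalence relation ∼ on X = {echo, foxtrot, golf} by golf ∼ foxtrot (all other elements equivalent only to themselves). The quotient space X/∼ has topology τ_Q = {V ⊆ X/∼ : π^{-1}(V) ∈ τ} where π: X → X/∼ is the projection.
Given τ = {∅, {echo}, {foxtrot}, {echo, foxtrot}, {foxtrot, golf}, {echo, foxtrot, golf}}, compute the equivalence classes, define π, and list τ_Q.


X/∼ = {[echo], [foxtrot=golf]}; |τ_Q| = 4.

Equivalence classes: [echo], [foxtrot=golf].
Quotient map π: X → X/∼ sends echo ↦ [echo], foxtrot ↦ [foxtrot=golf], golf ↦ [foxtrot=golf].
For each subset V ⊆ X/∼, compute π^{-1}(V) ⊆ X and check whether π^{-1}(V) ∈ τ. V is open in τ_Q iff π^{-1}(V) ∈ τ.
  V = {}: π^{-1}(V) = ∅ ∈ τ ✓.
  V = {[echo]}: π^{-1}(V) = {echo} ∈ τ ✓.
  V = {[foxtrot=golf]}: π^{-1}(V) = {foxtrot, golf} ∈ τ ✓.
  V = {[echo], [foxtrot=golf]}: π^{-1}(V) = {echo, foxtrot, golf} ∈ τ ✓.
Open sets in the quotient: τ_Q = {{}, {[echo]}, {[foxtrot=golf]}, {[echo], [foxtrot=golf]}} (4 elements).


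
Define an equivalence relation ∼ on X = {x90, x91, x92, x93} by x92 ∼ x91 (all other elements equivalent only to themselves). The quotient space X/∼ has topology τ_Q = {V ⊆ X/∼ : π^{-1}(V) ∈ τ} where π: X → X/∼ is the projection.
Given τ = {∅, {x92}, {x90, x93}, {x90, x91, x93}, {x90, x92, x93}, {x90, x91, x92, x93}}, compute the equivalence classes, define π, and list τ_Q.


X/∼ = {[x90], [x91=x92], [x93]}; |τ_Q| = 3.

Equivalence classes: [x90], [x91=x92], [x93].
Quotient map π: X → X/∼ sends x90 ↦ [x90], x91 ↦ [x91=x92], x92 ↦ [x91=x92], x93 ↦ [x93].
For each subset V ⊆ X/∼, compute π^{-1}(V) ⊆ X and check whether π^{-1}(V) ∈ τ. V is open in τ_Q iff π^{-1}(V) ∈ τ.
  V = {}: π^{-1}(V) = ∅ ∈ τ ✓.
  V = {[x90]}: π^{-1}(V) = {x90} ∉ τ ✗.
  V = {[x91=x92]}: π^{-1}(V) = {x91, x92} ∉ τ ✗.
  V = {[x90], [x91=x92]}: π^{-1}(V) = {x90, x91, x92} ∉ τ ✗.
  V = {[x93]}: π^{-1}(V) = {x93} ∉ τ ✗.
  V = {[x90], [x93]}: π^{-1}(V) = {x90, x93} ∈ τ ✓.
  V = {[x91=x92], [x93]}: π^{-1}(V) = {x91, x92, x93} ∉ τ ✗.
  V = {[x90], [x91=x92], [x93]}: π^{-1}(V) = {x90, x91, x92, x93} ∈ τ ✓.
Open sets in the quotient: τ_Q = {{}, {[x90], [x93]}, {[x90], [x91=x92], [x93]}} (3 elements).


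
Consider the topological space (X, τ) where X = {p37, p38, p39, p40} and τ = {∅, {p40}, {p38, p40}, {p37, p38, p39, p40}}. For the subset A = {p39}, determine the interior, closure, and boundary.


int(A) = ∅, cl(A) = {p37, p39}, ∂A = {p37, p39}.

Closed sets in (X, τ) are complements of opens:
  closed(X, τ) = {∅, {p37, p39}, {p37, p38, p39}, {p37, p38, p39, p40}}.
int(A) = ⋃ {U ∈ τ : U ⊆ A}. Opens contained in A: ∅.
Taking the union of these: int(A) = ∅.
cl(A) = ⋂ {C closed : A ⊆ C}. Closed sets containing A: {p37, p39}, {p37, p38, p39}, {p37, p38, p39, p40}.
Intersecting these: cl(A) = {p37, p39}.
∂A = cl(A) ∖ int(A) = {p37, p39} ∖ ∅ = {p37, p39}.


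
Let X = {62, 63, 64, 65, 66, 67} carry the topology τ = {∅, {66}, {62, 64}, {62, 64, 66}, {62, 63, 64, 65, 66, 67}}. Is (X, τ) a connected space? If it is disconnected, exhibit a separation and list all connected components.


(X, τ) is connected.

Find clopen sets (U ∈ τ with X ∖ U ∈ τ):
  U = ∅, X ∖ U = {62, 63, 64, 65, 66, 67} — both open, so U is clopen.
  U = {62, 63, 64, 65, 66, 67}, X ∖ U = ∅ — both open, so U is clopen.
Only trivial clopens (∅ and X) exist, so (X, τ) is connected.
Compute connected components by grouping points that agree on all clopens:
  component: {62, 63, 64, 65, 66, 67}


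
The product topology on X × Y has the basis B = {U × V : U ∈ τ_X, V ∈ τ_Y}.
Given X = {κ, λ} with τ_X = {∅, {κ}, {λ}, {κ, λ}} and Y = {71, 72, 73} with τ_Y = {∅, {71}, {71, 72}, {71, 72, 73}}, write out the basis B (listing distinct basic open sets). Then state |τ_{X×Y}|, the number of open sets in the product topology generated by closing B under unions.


Basis B = {∅ × ∅, {κ} × {71}, {λ} × {71}, {κ} × {71, 72}, {κ, λ} × {71}, {λ} × {71, 72}, {κ} × {71, 72, 73}, {λ} × {71, 72, 73}, {κ, λ} × {71, 72}, {κ, λ} × {71, 72, 73}}; |τ_{X×Y}| = 16.

Enumerate products U × V with U ∈ τ_X, V ∈ τ_Y (deduplicated):
  ∅ × ∅ = {} (∅)
  {κ} × {71} = {(κ,71)}
  {λ} × {71} = {(λ,71)}
  {κ} × {71, 72} = {(κ,71), (κ,72)}
  {κ, λ} × {71} = {(κ,71), (λ,71)}
  {λ} × {71, 72} = {(λ,71), (λ,72)}
  {κ} × {71, 72, 73} = {(κ,71), (κ,72), (κ,73)}
  {λ} × {71, 72, 73} = {(λ,71), (λ,72), (λ,73)}
  {κ, λ} × {71, 72} = {(κ,71), (κ,72), (λ,71), (λ,72)}
  {κ, λ} × {71, 72, 73} = {(κ,71), (κ,72), (κ,73), (λ,71), (λ,72), (λ,73)}
These 10 distinct sets form the basis B.
Close under arbitrary unions to get τ_{X×Y}; counting gives |τ_{X×Y}| = 16.


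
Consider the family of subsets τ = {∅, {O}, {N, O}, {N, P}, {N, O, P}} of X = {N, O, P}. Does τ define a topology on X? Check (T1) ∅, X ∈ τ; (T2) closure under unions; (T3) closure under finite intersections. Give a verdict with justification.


τ is NOT a topology on X.

Axiom (T1): ∅ ∈ τ? Yes; X ∈ τ? Yes.
Axiom (T2/T3): check pairwise unions and intersections of members of τ.
Counterexample for (T3): {N, O} ∩ {N, P} = {N} ∉ τ. Therefore τ is NOT a topology.


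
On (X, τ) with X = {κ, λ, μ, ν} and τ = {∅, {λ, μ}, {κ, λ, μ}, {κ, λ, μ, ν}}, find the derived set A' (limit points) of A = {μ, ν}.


A' = {κ, λ, ν}

For each x ∈ X, list the open sets U ∈ τ with x ∈ U, then check whether U ∩ (A ∖ {x}) ≠ ∅ for every such U.
  x = κ: opens ∋ x are {κ, λ, μ}, {κ, λ, μ, ν}; each meets A ∖ {κ}, so x IS a limit point.
  x = λ: opens ∋ x are {λ, μ}, {κ, λ, μ}, {κ, λ, μ, ν}; each meets A ∖ {λ}, so x IS a limit point.
  x = μ: open {λ, μ} ∋ x has {λ, μ} ∩ (A ∖ {μ}) = ∅, so x is NOT a limit point.
  x = ν: opens ∋ x are {κ, λ, μ, ν}; each meets A ∖ {ν}, so x IS a limit point.
Collecting: A' = {κ, λ, ν}.


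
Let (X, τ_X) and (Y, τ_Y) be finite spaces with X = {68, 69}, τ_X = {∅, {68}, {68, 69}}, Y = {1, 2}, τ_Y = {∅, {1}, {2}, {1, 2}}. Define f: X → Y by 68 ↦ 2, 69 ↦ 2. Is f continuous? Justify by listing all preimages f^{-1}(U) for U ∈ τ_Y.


f IS continuous.

Compute f^{-1}(U) for each U ∈ τ_Y:
  U = ∅: f^{-1}(U) = ∅ ∈ τ_X ✓.
  U = {1}: f^{-1}(U) = ∅ ∈ τ_X ✓.
  U = {2}: f^{-1}(U) = {68, 69} ∈ τ_X ✓.
  U = {1, 2}: f^{-1}(U) = {68, 69} ∈ τ_X ✓.
Every preimage lies in τ_X, so f IS continuous.


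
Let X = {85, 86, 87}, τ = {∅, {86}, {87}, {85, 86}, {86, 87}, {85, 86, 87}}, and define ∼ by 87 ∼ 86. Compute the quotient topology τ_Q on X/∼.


X/∼ = {[85], [86=87]}; |τ_Q| = 3.

Equivalence classes: [85], [86=87].
Quotient map π: X → X/∼ sends 85 ↦ [85], 86 ↦ [86=87], 87 ↦ [86=87].
For each subset V ⊆ X/∼, compute π^{-1}(V) ⊆ X and check whether π^{-1}(V) ∈ τ. V is open in τ_Q iff π^{-1}(V) ∈ τ.
  V = {}: π^{-1}(V) = ∅ ∈ τ ✓.
  V = {[85]}: π^{-1}(V) = {85} ∉ τ ✗.
  V = {[86=87]}: π^{-1}(V) = {86, 87} ∈ τ ✓.
  V = {[85], [86=87]}: π^{-1}(V) = {85, 86, 87} ∈ τ ✓.
Open sets in the quotient: τ_Q = {{}, {[86=87]}, {[85], [86=87]}} (3 elements).


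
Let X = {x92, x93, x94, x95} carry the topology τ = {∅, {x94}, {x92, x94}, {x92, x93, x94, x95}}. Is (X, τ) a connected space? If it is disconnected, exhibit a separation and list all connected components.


(X, τ) is connected.

Find clopen sets (U ∈ τ with X ∖ U ∈ τ):
  U = ∅, X ∖ U = {x92, x93, x94, x95} — both open, so U is clopen.
  U = {x92, x93, x94, x95}, X ∖ U = ∅ — both open, so U is clopen.
Only trivial clopens (∅ and X) exist, so (X, τ) is connected.
Compute connected components by grouping points that agree on all clopens:
  component: {x92, x93, x94, x95}


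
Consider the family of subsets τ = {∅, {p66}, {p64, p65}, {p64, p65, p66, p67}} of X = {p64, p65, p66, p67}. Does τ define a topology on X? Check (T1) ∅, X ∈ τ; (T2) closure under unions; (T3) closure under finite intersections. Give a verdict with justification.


τ is NOT a topology on X.

Axiom (T1): ∅ ∈ τ? Yes; X ∈ τ? Yes.
Axiom (T2/T3): check pairwise unions and intersections of members of τ.
Counterexample for (T2): {p66} ∪ {p64, p65} = {p64, p65, p66} ∉ τ. Therefore τ is NOT a topology.


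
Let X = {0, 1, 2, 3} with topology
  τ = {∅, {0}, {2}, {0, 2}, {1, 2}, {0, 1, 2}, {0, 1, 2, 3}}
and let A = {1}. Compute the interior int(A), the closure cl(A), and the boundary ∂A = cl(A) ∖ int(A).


int(A) = ∅, cl(A) = {1, 3}, ∂A = {1, 3}.

Closed sets in (X, τ) are complements of opens:
  closed(X, τ) = {∅, {3}, {0, 3}, {1, 3}, {0, 1, 3}, {1, 2, 3}, {0, 1, 2, 3}}.
int(A) = ⋃ {U ∈ τ : U ⊆ A}. Opens contained in A: ∅.
Taking the union of these: int(A) = ∅.
cl(A) = ⋂ {C closed : A ⊆ C}. Closed sets containing A: {1, 3}, {0, 1, 3}, {1, 2, 3}, {0, 1, 2, 3}.
Intersecting these: cl(A) = {1, 3}.
∂A = cl(A) ∖ int(A) = {1, 3} ∖ ∅ = {1, 3}.


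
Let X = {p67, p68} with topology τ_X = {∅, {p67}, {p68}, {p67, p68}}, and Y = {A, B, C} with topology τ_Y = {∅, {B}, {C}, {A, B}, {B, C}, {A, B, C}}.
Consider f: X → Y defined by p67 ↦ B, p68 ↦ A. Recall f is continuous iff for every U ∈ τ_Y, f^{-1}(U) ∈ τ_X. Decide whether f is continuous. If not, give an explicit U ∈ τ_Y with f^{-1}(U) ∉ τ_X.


f IS continuous.

Compute f^{-1}(U) for each U ∈ τ_Y:
  U = ∅: f^{-1}(U) = ∅ ∈ τ_X ✓.
  U = {B}: f^{-1}(U) = {p67} ∈ τ_X ✓.
  U = {C}: f^{-1}(U) = ∅ ∈ τ_X ✓.
  U = {A, B}: f^{-1}(U) = {p67, p68} ∈ τ_X ✓.
  U = {B, C}: f^{-1}(U) = {p67} ∈ τ_X ✓.
  U = {A, B, C}: f^{-1}(U) = {p67, p68} ∈ τ_X ✓.
Every preimage lies in τ_X, so f IS continuous.


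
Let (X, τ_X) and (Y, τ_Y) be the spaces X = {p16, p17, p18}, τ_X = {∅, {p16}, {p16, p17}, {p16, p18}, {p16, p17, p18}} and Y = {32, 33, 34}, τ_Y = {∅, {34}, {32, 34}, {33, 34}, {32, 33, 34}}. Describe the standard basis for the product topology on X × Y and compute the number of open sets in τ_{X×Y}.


Basis B = {∅ × ∅, {p16} × {34}, {p16} × {32, 34}, {p16} × {33, 34}, {p16, p17} × {34}, {p16, p18} × {34}, {p16} × {32, 33, 34}, {p16, p17, p18} × {34}, {p16, p17} × {32, 34}, {p16, p18} × {32, 34}, {p16, p17} × {33, 34}, {p16, p18} × {33, 34}, {p16, p17} × {32, 33, 34}, {p16, p18} × {32, 33, 34}, {p16, p17, p18} × {32, 34}, {p16, p17, p18} × {33, 34}, {p16, p17, p18} × {32, 33, 34}}; |τ_{X×Y}| = 48.

Enumerate products U × V with U ∈ τ_X, V ∈ τ_Y (deduplicated):
  ∅ × ∅ = {} (∅)
  {p16} × {34} = {(p16,34)}
  {p16} × {32, 34} = {(p16,32), (p16,34)}
  {p16} × {33, 34} = {(p16,33), (p16,34)}
  {p16, p17} × {34} = {(p16,34), (p17,34)}
  {p16, p18} × {34} = {(p16,34), (p18,34)}
  {p16} × {32, 33, 34} = {(p16,32), (p16,33), (p16,34)}
  {p16, p17, p18} × {34} = {(p16,34), (p17,34), (p18,34)}
  {p16, p17} × {32, 34} = {(p16,32), (p16,34), (p17,32), (p17,34)}
  {p16, p18} × {32, 34} = {(p16,32), (p16,34), (p18,32), (p18,34)}
  {p16, p17} × {33, 34} = {(p16,33), (p16,34), (p17,33), (p17,34)}
  {p16, p18} × {33, 34} = {(p16,33), (p16,34), (p18,33), (p18,34)}
  {p16, p17} × {32, 33, 34} = {(p16,32), (p16,33), (p16,34), (p17,32), (p17,33), (p17,34)}
  {p16, p18} × {32, 33, 34} = {(p16,32), (p16,33), (p16,34), (p18,32), (p18,33), (p18,34)}
  {p16, p17, p18} × {32, 34} = {(p16,32), (p16,34), (p17,32), (p17,34), (p18,32), (p18,34)}
  {p16, p17, p18} × {33, 34} = {(p16,33), (p16,34), (p17,33), (p17,34), (p18,33), (p18,34)}
  {p16, p17, p18} × {32, 33, 34} = {(p16,32), (p16,33), (p16,34), (p17,32), (p17,33), (p17,34), (p18,32), (p18,33), (p18,34)}
These 17 distinct sets form the basis B.
Close under arbitrary unions to get τ_{X×Y}; counting gives |τ_{X×Y}| = 48.


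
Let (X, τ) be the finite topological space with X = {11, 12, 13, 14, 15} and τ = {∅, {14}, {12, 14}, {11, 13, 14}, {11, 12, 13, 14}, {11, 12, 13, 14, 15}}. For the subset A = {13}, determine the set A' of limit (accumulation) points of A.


A' = {11, 15}

For each x ∈ X, list the open sets U ∈ τ with x ∈ U, then check whether U ∩ (A ∖ {x}) ≠ ∅ for every such U.
  x = 11: opens ∋ x are {11, 13, 14}, {11, 12, 13, 14}, {11, 12, 13, 14, 15}; each meets A ∖ {11}, so x IS a limit point.
  x = 12: open {12, 14} ∋ x has {12, 14} ∩ (A ∖ {12}) = ∅, so x is NOT a limit point.
  x = 13: open {11, 13, 14} ∋ x has {11, 13, 14} ∩ (A ∖ {13}) = ∅, so x is NOT a limit point.
  x = 14: open {14} ∋ x has {14} ∩ (A ∖ {14}) = ∅, so x is NOT a limit point.
  x = 15: opens ∋ x are {11, 12, 13, 14, 15}; each meets A ∖ {15}, so x IS a limit point.
Collecting: A' = {11, 15}.


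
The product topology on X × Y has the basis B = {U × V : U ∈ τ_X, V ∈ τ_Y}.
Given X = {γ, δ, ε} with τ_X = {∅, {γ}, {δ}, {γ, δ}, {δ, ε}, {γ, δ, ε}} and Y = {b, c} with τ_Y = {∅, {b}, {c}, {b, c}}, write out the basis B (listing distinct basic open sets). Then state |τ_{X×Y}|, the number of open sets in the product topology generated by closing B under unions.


Basis B = {∅ × ∅, {γ} × {b}, {γ} × {c}, {δ} × {b}, {δ} × {c}, {γ} × {b, c}, {γ, δ} × {b}, {γ, δ} × {c}, {δ} × {b, c}, {δ, ε} × {b}, {δ, ε} × {c}, {γ, δ, ε} × {b}, {γ, δ, ε} × {c}, {γ, δ} × {b, c}, {δ, ε} × {b, c}, {γ, δ, ε} × {b, c}}; |τ_{X×Y}| = 36.

Enumerate products U × V with U ∈ τ_X, V ∈ τ_Y (deduplicated):
  ∅ × ∅ = {} (∅)
  {γ} × {b} = {(γ,b)}
  {γ} × {c} = {(γ,c)}
  {δ} × {b} = {(δ,b)}
  {δ} × {c} = {(δ,c)}
  {γ} × {b, c} = {(γ,b), (γ,c)}
  {γ, δ} × {b} = {(γ,b), (δ,b)}
  {γ, δ} × {c} = {(γ,c), (δ,c)}
  {δ} × {b, c} = {(δ,b), (δ,c)}
  {δ, ε} × {b} = {(δ,b), (ε,b)}
  {δ, ε} × {c} = {(δ,c), (ε,c)}
  {γ, δ, ε} × {b} = {(γ,b), (δ,b), (ε,b)}
  {γ, δ, ε} × {c} = {(γ,c), (δ,c), (ε,c)}
  {γ, δ} × {b, c} = {(γ,b), (γ,c), (δ,b), (δ,c)}
  {δ, ε} × {b, c} = {(δ,b), (δ,c), (ε,b), (ε,c)}
  {γ, δ, ε} × {b, c} = {(γ,b), (γ,c), (δ,b), (δ,c), (ε,b), (ε,c)}
These 16 distinct sets form the basis B.
Close under arbitrary unions to get τ_{X×Y}; counting gives |τ_{X×Y}| = 36.


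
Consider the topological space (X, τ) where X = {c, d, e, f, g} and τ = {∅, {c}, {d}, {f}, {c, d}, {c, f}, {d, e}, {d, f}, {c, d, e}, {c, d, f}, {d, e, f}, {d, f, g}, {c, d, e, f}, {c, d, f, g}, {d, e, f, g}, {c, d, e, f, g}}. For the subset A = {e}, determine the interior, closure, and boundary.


int(A) = ∅, cl(A) = {e}, ∂A = {e}.

Closed sets in (X, τ) are complements of opens:
  closed(X, τ) = {∅, {c}, {e}, {g}, {c, e}, {c, g}, {e, g}, {f, g}, {c, e, g}, {c, f, g}, {d, e, g}, {e, f, g}, {c, d, e, g}, {c, e, f, g}, {d, e, f, g}, {c, d, e, f, g}}.
int(A) = ⋃ {U ∈ τ : U ⊆ A}. Opens contained in A: ∅.
Taking the union of these: int(A) = ∅.
cl(A) = ⋂ {C closed : A ⊆ C}. Closed sets containing A: {e}, {c, e}, {e, g}, {c, e, g}, {d, e, g}, {e, f, g}, {c, d, e, g}, {c, e, f, g}, {d, e, f, g}, {c, d, e, f, g}.
Intersecting these: cl(A) = {e}.
∂A = cl(A) ∖ int(A) = {e} ∖ ∅ = {e}.


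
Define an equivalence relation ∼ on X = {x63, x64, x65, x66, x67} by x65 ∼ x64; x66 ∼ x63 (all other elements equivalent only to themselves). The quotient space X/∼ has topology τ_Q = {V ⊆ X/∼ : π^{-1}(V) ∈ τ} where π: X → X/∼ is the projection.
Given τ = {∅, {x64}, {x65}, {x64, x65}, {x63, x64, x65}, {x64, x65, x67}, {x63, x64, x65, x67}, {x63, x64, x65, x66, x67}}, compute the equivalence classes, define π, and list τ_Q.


X/∼ = {[x63=x66], [x64=x65], [x67]}; |τ_Q| = 4.

Equivalence classes: [x63=x66], [x64=x65], [x67].
Quotient map π: X → X/∼ sends x63 ↦ [x63=x66], x64 ↦ [x64=x65], x65 ↦ [x64=x65], x66 ↦ [x63=x66], x67 ↦ [x67].
For each subset V ⊆ X/∼, compute π^{-1}(V) ⊆ X and check whether π^{-1}(V) ∈ τ. V is open in τ_Q iff π^{-1}(V) ∈ τ.
  V = {}: π^{-1}(V) = ∅ ∈ τ ✓.
  V = {[x63=x66]}: π^{-1}(V) = {x63, x66} ∉ τ ✗.
  V = {[x64=x65]}: π^{-1}(V) = {x64, x65} ∈ τ ✓.
  V = {[x63=x66], [x64=x65]}: π^{-1}(V) = {x63, x64, x65, x66} ∉ τ ✗.
  V = {[x67]}: π^{-1}(V) = {x67} ∉ τ ✗.
  V = {[x63=x66], [x67]}: π^{-1}(V) = {x63, x66, x67} ∉ τ ✗.
  V = {[x64=x65], [x67]}: π^{-1}(V) = {x64, x65, x67} ∈ τ ✓.
  V = {[x63=x66], [x64=x65], [x67]}: π^{-1}(V) = {x63, x64, x65, x66, x67} ∈ τ ✓.
Open sets in the quotient: τ_Q = {{}, {[x64=x65]}, {[x64=x65], [x67]}, {[x63=x66], [x64=x65], [x67]}} (4 elements).


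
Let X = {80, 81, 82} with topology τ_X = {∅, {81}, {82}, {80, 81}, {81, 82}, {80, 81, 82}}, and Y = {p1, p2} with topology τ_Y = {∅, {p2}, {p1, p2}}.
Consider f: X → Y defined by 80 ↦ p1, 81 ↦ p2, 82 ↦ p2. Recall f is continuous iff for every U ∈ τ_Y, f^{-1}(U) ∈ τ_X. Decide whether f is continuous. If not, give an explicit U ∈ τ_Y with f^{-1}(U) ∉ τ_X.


f IS continuous.

Compute f^{-1}(U) for each U ∈ τ_Y:
  U = ∅: f^{-1}(U) = ∅ ∈ τ_X ✓.
  U = {p2}: f^{-1}(U) = {81, 82} ∈ τ_X ✓.
  U = {p1, p2}: f^{-1}(U) = {80, 81, 82} ∈ τ_X ✓.
Every preimage lies in τ_X, so f IS continuous.


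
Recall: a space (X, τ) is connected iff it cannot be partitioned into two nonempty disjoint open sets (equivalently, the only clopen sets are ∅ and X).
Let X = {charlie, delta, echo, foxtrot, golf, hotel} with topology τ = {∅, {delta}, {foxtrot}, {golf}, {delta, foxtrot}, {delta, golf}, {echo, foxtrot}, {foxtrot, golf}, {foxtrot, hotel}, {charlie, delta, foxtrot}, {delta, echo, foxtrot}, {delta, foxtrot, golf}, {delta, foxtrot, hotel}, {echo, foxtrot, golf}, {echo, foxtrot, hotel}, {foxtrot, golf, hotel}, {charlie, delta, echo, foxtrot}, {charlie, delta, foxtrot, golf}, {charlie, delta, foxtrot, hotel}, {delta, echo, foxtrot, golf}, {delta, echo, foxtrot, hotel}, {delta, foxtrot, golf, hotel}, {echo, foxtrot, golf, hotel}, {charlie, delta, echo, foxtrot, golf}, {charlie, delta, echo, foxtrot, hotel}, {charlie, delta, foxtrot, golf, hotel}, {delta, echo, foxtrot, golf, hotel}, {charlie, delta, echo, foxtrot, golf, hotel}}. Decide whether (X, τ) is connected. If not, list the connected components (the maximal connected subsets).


(X, τ) is disconnected; components = [{golf}, {charlie, delta, echo, foxtrot, hotel}].

Find clopen sets (U ∈ τ with X ∖ U ∈ τ):
  U = ∅, X ∖ U = {charlie, delta, echo, foxtrot, golf, hotel} — both open, so U is clopen.
  U = {golf}, X ∖ U = {charlie, delta, echo, foxtrot, hotel} — both open, so U is clopen.
  U = {charlie, delta, echo, foxtrot, hotel}, X ∖ U = {golf} — both open, so U is clopen.
  U = {charlie, delta, echo, foxtrot, golf, hotel}, X ∖ U = ∅ — both open, so U is clopen.
Nontrivial clopen(s) exist: e.g. {golf}. So (X, τ) is disconnected.
Compute connected components by grouping points that agree on all clopens:
  component: {golf}
  component: {charlie, delta, echo, foxtrot, hotel}


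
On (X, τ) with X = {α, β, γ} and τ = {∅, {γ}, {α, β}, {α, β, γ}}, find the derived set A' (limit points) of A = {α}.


A' = {β}

For each x ∈ X, list the open sets U ∈ τ with x ∈ U, then check whether U ∩ (A ∖ {x}) ≠ ∅ for every such U.
  x = α: open {α, β} ∋ x has {α, β} ∩ (A ∖ {α}) = ∅, so x is NOT a limit point.
  x = β: opens ∋ x are {α, β}, {α, β, γ}; each meets A ∖ {β}, so x IS a limit point.
  x = γ: open {γ} ∋ x has {γ} ∩ (A ∖ {γ}) = ∅, so x is NOT a limit point.
Collecting: A' = {β}.


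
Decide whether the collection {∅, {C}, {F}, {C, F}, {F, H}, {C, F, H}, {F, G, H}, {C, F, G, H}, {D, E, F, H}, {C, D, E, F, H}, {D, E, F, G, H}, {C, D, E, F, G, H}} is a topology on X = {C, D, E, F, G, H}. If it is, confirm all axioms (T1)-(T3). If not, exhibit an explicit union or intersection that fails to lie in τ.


τ IS a topology on X.

Axiom (T1): ∅ ∈ τ? Yes; X ∈ τ? Yes.
Axiom (T2/T3): check pairwise unions and intersections of members of τ.
All pairwise intersections and unions checked — each lies in τ. Therefore τ satisfies (T1), (T2), (T3): it IS a topology on X.


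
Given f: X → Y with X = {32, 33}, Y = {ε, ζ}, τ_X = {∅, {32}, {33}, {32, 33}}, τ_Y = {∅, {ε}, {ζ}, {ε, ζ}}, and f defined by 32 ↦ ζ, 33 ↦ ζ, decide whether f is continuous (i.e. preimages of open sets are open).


f IS continuous.

Compute f^{-1}(U) for each U ∈ τ_Y:
  U = ∅: f^{-1}(U) = ∅ ∈ τ_X ✓.
  U = {ε}: f^{-1}(U) = ∅ ∈ τ_X ✓.
  U = {ζ}: f^{-1}(U) = {32, 33} ∈ τ_X ✓.
  U = {ε, ζ}: f^{-1}(U) = {32, 33} ∈ τ_X ✓.
Every preimage lies in τ_X, so f IS continuous.


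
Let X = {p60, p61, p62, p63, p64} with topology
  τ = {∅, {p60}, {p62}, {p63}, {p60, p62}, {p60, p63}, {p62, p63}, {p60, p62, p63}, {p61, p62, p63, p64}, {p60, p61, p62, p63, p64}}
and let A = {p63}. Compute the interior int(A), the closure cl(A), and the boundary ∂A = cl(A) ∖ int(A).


int(A) = {p63}, cl(A) = {p61, p63, p64}, ∂A = {p61, p64}.

Closed sets in (X, τ) are complements of opens:
  closed(X, τ) = {∅, {p60}, {p61, p64}, {p60, p61, p64}, {p61, p62, p64}, {p61, p63, p64}, {p60, p61, p62, p64}, {p60, p61, p63, p64}, {p61, p62, p63, p64}, {p60, p61, p62, p63, p64}}.
int(A) = ⋃ {U ∈ τ : U ⊆ A}. Opens contained in A: ∅, {p63}.
Taking the union of these: int(A) = {p63}.
cl(A) = ⋂ {C closed : A ⊆ C}. Closed sets containing A: {p61, p63, p64}, {p60, p61, p63, p64}, {p61, p62, p63, p64}, {p60, p61, p62, p63, p64}.
Intersecting these: cl(A) = {p61, p63, p64}.
∂A = cl(A) ∖ int(A) = {p61, p63, p64} ∖ {p63} = {p61, p64}.


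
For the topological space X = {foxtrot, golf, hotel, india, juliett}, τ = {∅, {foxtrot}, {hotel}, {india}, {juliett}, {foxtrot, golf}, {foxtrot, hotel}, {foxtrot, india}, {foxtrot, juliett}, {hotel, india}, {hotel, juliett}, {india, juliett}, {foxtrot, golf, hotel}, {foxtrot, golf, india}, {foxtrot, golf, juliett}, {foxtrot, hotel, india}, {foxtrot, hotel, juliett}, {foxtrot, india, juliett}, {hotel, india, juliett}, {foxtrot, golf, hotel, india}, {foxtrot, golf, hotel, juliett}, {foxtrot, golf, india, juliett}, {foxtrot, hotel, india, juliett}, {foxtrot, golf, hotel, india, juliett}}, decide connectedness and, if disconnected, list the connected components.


(X, τ) is disconnected; components = [{hotel}, {india}, {juliett}, {foxtrot, golf}].

Find clopen sets (U ∈ τ with X ∖ U ∈ τ):
  U = ∅, X ∖ U = {foxtrot, golf, hotel, india, juliett} — both open, so U is clopen.
  U = {hotel}, X ∖ U = {foxtrot, golf, india, juliett} — both open, so U is clopen.
  U = {india}, X ∖ U = {foxtrot, golf, hotel, juliett} — both open, so U is clopen.
  U = {juliett}, X ∖ U = {foxtrot, golf, hotel, india} — both open, so U is clopen.
  U = {foxtrot, golf}, X ∖ U = {hotel, india, juliett} — both open, so U is clopen.
  U = {hotel, india}, X ∖ U = {foxtrot, golf, juliett} — both open, so U is clopen.
  U = {hotel, juliett}, X ∖ U = {foxtrot, golf, india} — both open, so U is clopen.
  U = {india, juliett}, X ∖ U = {foxtrot, golf, hotel} — both open, so U is clopen.
  U = {foxtrot, golf, hotel}, X ∖ U = {india, juliett} — both open, so U is clopen.
  U = {foxtrot, golf, india}, X ∖ U = {hotel, juliett} — both open, so U is clopen.
  U = {foxtrot, golf, juliett}, X ∖ U = {hotel, india} — both open, so U is clopen.
  U = {hotel, india, juliett}, X ∖ U = {foxtrot, golf} — both open, so U is clopen.
  U = {foxtrot, golf, hotel, india}, X ∖ U = {juliett} — both open, so U is clopen.
  U = {foxtrot, golf, hotel, juliett}, X ∖ U = {india} — both open, so U is clopen.
  U = {foxtrot, golf, india, juliett}, X ∖ U = {hotel} — both open, so U is clopen.
  U = {foxtrot, golf, hotel, india, juliett}, X ∖ U = ∅ — both open, so U is clopen.
Nontrivial clopen(s) exist: e.g. {hotel, india}. So (X, τ) is disconnected.
Compute connected components by grouping points that agree on all clopens:
  component: {hotel}
  component: {india}
  component: {juliett}
  component: {foxtrot, golf}


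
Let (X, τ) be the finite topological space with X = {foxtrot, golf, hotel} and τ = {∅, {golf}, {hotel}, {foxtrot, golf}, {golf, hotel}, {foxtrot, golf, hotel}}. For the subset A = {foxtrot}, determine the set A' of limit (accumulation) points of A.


A' = ∅

For each x ∈ X, list the open sets U ∈ τ with x ∈ U, then check whether U ∩ (A ∖ {x}) ≠ ∅ for every such U.
  x = foxtrot: open {foxtrot, golf} ∋ x has {foxtrot, golf} ∩ (A ∖ {foxtrot}) = ∅, so x is NOT a limit point.
  x = golf: open {golf} ∋ x has {golf} ∩ (A ∖ {golf}) = ∅, so x is NOT a limit point.
  x = hotel: open {hotel} ∋ x has {hotel} ∩ (A ∖ {hotel}) = ∅, so x is NOT a limit point.
Collecting: A' = ∅.


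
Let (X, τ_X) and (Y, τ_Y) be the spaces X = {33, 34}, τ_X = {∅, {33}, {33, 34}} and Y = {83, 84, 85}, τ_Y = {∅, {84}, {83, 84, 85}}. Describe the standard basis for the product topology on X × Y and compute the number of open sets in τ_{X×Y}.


Basis B = {∅ × ∅, {33} × {84}, {33, 34} × {84}, {33} × {83, 84, 85}, {33, 34} × {83, 84, 85}}; |τ_{X×Y}| = 6.

Enumerate products U × V with U ∈ τ_X, V ∈ τ_Y (deduplicated):
  ∅ × ∅ = {} (∅)
  {33} × {84} = {(33,84)}
  {33, 34} × {84} = {(33,84), (34,84)}
  {33} × {83, 84, 85} = {(33,83), (33,84), (33,85)}
  {33, 34} × {83, 84, 85} = {(33,83), (33,84), (33,85), (34,83), (34,84), (34,85)}
These 5 distinct sets form the basis B.
Close under arbitrary unions to get τ_{X×Y}; counting gives |τ_{X×Y}| = 6.
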